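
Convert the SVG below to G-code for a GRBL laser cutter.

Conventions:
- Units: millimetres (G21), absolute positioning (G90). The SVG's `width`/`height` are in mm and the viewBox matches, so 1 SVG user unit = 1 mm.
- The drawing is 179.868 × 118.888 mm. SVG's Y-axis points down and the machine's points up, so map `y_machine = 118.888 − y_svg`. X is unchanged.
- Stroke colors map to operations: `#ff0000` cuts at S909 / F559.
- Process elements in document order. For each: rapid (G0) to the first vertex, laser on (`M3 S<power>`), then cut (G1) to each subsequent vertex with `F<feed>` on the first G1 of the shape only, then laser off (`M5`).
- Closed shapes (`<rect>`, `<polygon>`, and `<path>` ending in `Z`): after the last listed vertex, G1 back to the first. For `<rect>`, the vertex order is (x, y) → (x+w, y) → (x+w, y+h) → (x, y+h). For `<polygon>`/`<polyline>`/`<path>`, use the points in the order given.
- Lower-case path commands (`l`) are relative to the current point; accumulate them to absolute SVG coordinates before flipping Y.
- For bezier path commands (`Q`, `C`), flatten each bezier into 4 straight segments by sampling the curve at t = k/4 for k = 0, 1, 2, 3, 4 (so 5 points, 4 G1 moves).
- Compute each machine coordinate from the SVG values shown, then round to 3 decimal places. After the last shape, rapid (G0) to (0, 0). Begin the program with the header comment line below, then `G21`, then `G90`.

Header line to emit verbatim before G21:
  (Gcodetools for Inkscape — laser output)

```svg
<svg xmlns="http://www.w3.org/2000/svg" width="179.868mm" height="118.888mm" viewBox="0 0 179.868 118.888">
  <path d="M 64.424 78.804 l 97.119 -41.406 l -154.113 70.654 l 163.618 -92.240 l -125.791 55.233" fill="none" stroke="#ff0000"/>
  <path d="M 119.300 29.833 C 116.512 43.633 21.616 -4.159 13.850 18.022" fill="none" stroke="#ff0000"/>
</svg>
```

(Gcodetools for Inkscape — laser output)
G21
G90
G0 X64.424 Y40.084
M3 S909
G1 X161.543 Y81.490 F559
G1 X7.430 Y10.836
G1 X171.048 Y103.076
G1 X45.257 Y47.843
M5
G0 X119.300 Y89.055
M3 S909
G1 X102.739 Y88.198 F559
G1 X68.442 Y98.103
G1 X33.211 Y106.438
G1 X13.850 Y100.866
M5
G0 X0.000 Y0.000

Since the viewBox matches the mm dimensions, user units are millimetres directly. The only transform is the Y-flip y_m = 118.888 − y_svg.

Shape 1 is a open polyline drawn with `<path>`. Its stroke #ff0000 means cut at S909, F559. After flipping Y the toolpath is (64.424,40.084) → (161.543,81.490) → (7.430,10.836) → (171.048,103.076) → (45.257,47.843).

Shape 2 is a cubic bezier drawn with `<path>`. Its stroke #ff0000 means cut at S909, F559. After flipping Y the toolpath is (119.300,89.055) → (102.739,88.198) → (68.442,98.103) → (33.211,106.438) → (13.850,100.866).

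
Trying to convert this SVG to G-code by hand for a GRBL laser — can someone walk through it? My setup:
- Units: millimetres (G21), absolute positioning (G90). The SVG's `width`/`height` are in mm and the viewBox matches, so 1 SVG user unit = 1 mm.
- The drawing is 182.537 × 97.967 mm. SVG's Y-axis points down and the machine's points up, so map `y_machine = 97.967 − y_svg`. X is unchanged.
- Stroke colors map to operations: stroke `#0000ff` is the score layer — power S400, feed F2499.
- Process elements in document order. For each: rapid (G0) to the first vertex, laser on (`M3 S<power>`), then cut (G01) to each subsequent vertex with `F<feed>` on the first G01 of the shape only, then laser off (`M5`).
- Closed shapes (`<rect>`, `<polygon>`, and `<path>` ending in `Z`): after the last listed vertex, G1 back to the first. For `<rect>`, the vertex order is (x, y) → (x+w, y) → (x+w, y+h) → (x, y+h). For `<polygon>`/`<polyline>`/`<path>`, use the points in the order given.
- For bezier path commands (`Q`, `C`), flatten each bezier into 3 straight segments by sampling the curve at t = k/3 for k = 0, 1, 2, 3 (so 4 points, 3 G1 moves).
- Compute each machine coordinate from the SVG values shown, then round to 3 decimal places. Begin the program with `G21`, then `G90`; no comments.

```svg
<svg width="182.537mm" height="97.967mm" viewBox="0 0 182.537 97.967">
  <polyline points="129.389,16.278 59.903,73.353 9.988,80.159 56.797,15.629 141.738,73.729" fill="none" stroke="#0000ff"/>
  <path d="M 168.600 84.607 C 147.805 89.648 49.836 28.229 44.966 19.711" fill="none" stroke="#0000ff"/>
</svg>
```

Since the viewBox matches the mm dimensions, user units are millimetres directly. The only transform is the Y-flip y_m = 97.967 − y_svg.

Shape 1 is a open polyline drawn with `<polyline>`. Its stroke #0000ff means score at S400, F2499. After flipping Y the toolpath is (129.389,81.689) → (59.903,24.614) → (9.988,17.808) → (56.797,82.338) → (141.738,24.238).

Shape 2 is a cubic bezier drawn with `<path>`. Its stroke #0000ff means score at S400, F2499. After flipping Y the toolpath is (168.600,13.360) → (128.387,26.052) → (74.563,56.525) → (44.966,78.256).

G21
G90
G0 X129.389 Y81.689
M3 S400
G01 X59.903 Y24.614 F2499
G01 X9.988 Y17.808
G01 X56.797 Y82.338
G01 X141.738 Y24.238
M5
G0 X168.600 Y13.360
M3 S400
G01 X128.387 Y26.052 F2499
G01 X74.563 Y56.525
G01 X44.966 Y78.256
M5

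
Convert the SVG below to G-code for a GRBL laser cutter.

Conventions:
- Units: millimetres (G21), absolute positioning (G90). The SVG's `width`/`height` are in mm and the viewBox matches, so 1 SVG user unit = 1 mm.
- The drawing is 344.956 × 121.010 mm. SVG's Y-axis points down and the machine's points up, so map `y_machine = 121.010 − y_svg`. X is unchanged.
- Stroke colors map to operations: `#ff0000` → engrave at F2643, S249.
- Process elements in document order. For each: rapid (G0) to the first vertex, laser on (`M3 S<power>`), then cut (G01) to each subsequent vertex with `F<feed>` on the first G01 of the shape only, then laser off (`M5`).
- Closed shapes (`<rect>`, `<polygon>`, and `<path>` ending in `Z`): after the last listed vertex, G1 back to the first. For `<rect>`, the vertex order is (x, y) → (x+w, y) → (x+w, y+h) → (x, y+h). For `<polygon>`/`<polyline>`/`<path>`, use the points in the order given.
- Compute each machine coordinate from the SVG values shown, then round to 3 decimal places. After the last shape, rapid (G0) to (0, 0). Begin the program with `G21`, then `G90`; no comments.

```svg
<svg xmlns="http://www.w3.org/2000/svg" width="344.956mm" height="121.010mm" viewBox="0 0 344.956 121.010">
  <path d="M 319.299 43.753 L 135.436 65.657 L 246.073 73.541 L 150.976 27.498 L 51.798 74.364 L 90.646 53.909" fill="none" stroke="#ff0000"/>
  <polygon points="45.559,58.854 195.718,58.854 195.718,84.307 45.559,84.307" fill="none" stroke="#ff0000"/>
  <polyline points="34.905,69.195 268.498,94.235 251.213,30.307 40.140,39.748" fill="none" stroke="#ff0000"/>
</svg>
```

viewBox `0 0 344.956 121.010` with mm width/height → 1 unit = 1 mm. Flip: y_m = 121.010 − y_svg.

**Shape 1** — `<path>` open polyline, stroke `#ff0000` → engrave (S249, F2643). Machine vertices: (319.299,77.257) → (135.436,55.353) → (246.073,47.469) → (150.976,93.512) → (51.798,46.646) → (90.646,67.101). Open path.

**Shape 2** — `<polygon>` rectangle, stroke `#ff0000` → engrave (S249, F2643). Machine vertices: (45.559,62.156) → (195.718,62.156) → (195.718,36.703) → (45.559,36.703) → (45.559,62.156). Closed: final G1 returns to the first vertex.

**Shape 3** — `<polyline>` open polyline, stroke `#ff0000` → engrave (S249, F2643). Machine vertices: (34.905,51.815) → (268.498,26.775) → (251.213,90.703) → (40.140,81.262). Open path.

G21
G90
G0 X319.299 Y77.257
M3 S249
G01 X135.436 Y55.353 F2643
G01 X246.073 Y47.469
G01 X150.976 Y93.512
G01 X51.798 Y46.646
G01 X90.646 Y67.101
M5
G0 X45.559 Y62.156
M3 S249
G01 X195.718 Y62.156 F2643
G01 X195.718 Y36.703
G01 X45.559 Y36.703
G01 X45.559 Y62.156
M5
G0 X34.905 Y51.815
M3 S249
G01 X268.498 Y26.775 F2643
G01 X251.213 Y90.703
G01 X40.140 Y81.262
M5
G0 X0.000 Y0.000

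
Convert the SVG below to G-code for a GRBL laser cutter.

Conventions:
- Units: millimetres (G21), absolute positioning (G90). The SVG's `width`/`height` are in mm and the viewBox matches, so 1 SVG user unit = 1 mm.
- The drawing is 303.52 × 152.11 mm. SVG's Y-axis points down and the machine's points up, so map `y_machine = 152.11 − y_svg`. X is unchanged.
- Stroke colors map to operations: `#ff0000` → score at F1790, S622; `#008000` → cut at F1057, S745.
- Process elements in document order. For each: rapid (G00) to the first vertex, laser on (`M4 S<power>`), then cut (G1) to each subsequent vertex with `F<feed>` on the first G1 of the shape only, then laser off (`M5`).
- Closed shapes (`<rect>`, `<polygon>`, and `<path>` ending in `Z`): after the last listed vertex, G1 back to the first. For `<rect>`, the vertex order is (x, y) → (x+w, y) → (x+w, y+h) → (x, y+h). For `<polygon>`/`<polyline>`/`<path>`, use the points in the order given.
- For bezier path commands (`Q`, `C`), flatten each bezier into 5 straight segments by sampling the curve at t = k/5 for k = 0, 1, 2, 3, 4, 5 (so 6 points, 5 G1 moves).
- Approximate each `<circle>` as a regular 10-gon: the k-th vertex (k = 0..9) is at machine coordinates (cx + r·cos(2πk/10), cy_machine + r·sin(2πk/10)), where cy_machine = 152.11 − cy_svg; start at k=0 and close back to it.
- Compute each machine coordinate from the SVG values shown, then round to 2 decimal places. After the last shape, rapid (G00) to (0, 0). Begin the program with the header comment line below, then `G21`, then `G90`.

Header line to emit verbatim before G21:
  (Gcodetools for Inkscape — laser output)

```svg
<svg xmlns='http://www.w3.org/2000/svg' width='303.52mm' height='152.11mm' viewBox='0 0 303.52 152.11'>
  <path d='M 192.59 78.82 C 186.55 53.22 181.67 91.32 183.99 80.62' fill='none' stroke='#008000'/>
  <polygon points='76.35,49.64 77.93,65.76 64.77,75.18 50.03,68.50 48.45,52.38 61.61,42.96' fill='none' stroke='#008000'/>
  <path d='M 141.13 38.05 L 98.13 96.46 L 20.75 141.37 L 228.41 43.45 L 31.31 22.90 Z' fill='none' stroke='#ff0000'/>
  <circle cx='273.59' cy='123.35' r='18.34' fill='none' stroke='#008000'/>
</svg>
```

(Gcodetools for Inkscape — laser output)
G21
G90
G00 X192.59 Y73.29
M4 S745
G1 X189.15 Y81.91 F1057
G1 X186.29 Y80.63
G1 X184.28 Y74.87
G1 X183.41 Y70.03
G1 X183.99 Y71.49
M5
G00 X76.35 Y102.47
M4 S745
G1 X77.93 Y86.35 F1057
G1 X64.77 Y76.93
G1 X50.03 Y83.61
G1 X48.45 Y99.73
G1 X61.61 Y109.15
G1 X76.35 Y102.47
M5
G00 X141.13 Y114.06
M4 S622
G1 X98.13 Y55.65 F1790
G1 X20.75 Y10.74
G1 X228.41 Y108.66
G1 X31.31 Y129.21
G1 X141.13 Y114.06
M5
G00 X291.93 Y28.76
M4 S745
G1 X288.43 Y39.54 F1057
G1 X279.26 Y46.20
G1 X267.92 Y46.20
G1 X258.75 Y39.54
G1 X255.25 Y28.76
G1 X258.75 Y17.98
G1 X267.92 Y11.32
G1 X279.26 Y11.32
G1 X288.43 Y17.98
G1 X291.93 Y28.76
M5
G00 X0.00 Y0.00

viewBox `0 0 303.52 152.11` with mm width/height → 1 unit = 1 mm. Flip: y_m = 152.11 − y_svg.

**Shape 1** — `<path>` cubic bezier, stroke `#008000` → cut (S745, F1057). Control points (SVG): P0=(192.59,78.82), P1=(186.55,53.22), P2=(181.67,91.32), P3=(183.99,80.62); sampled at t=k/5. Machine vertices: (192.59,73.29) → (189.15,81.91) → (186.29,80.63) → (184.28,74.87) → (183.41,70.03) → (183.99,71.49). Open path.

**Shape 2** — `<polygon>` regular polygon, stroke `#008000` → cut (S745, F1057). Machine vertices: (76.35,102.47) → (77.93,86.35) → (64.77,76.93) → (50.03,83.61) → (48.45,99.73) → (61.61,109.15) → (76.35,102.47). Closed: final G1 returns to the first vertex.

**Shape 3** — `<path>` closed polygon, stroke `#ff0000` → score (S622, F1790). Machine vertices: (141.13,114.06) → (98.13,55.65) → (20.75,10.74) → (228.41,108.66) → (31.31,129.21) → (141.13,114.06). Closed: final G1 returns to the first vertex.

**Shape 4** — `<circle>` circle, stroke `#008000` → cut (S745, F1057). Machine vertices: (291.93,28.76) → (288.43,39.54) → (279.26,46.20) → (267.92,46.20) → (258.75,39.54) → (255.25,28.76) → (258.75,17.98) → (267.92,11.32) → (279.26,11.32) → (288.43,17.98) → (291.93,28.76). Closed: final G1 returns to the first vertex.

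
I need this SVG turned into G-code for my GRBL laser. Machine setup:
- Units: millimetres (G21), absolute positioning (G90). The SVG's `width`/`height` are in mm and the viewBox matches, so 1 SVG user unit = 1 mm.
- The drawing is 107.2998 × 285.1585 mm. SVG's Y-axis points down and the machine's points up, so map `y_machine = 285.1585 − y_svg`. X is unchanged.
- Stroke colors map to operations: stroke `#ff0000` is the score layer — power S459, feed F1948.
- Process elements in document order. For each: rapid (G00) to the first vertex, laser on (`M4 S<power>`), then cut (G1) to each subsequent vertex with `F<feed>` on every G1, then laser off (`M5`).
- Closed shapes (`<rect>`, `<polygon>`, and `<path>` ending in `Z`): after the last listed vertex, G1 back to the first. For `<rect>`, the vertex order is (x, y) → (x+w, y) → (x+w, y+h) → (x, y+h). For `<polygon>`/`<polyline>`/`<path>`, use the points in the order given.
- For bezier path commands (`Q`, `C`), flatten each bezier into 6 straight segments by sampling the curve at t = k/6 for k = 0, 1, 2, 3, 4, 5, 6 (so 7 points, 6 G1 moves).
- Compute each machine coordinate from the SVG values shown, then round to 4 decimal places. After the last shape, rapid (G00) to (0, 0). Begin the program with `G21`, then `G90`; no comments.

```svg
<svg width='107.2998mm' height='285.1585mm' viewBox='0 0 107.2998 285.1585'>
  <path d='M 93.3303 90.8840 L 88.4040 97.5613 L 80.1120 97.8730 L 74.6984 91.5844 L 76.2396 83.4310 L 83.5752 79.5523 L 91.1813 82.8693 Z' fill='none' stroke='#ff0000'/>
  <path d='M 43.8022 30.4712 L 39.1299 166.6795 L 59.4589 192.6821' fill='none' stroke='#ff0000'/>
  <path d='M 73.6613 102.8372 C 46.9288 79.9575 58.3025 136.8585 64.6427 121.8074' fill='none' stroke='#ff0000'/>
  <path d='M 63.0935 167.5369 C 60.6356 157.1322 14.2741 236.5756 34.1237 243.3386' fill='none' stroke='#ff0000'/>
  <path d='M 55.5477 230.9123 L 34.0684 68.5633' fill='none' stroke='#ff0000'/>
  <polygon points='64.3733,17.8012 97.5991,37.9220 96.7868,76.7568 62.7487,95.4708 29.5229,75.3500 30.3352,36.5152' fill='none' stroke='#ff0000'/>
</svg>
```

viewBox `0 0 107.2998 285.1585` with mm width/height → 1 unit = 1 mm. Flip: y_m = 285.1585 − y_svg.

**Shape 1** — `<path>` regular polygon, stroke `#ff0000` → score (S459, F1948). Machine vertices: (93.3303,194.2745) → (88.4040,187.5972) → (80.1120,187.2855) → (74.6984,193.5741) → (76.2396,201.7275) → (83.5752,205.6062) → (91.1813,202.2892) → (93.3303,194.2745). Closed: final G1 returns to the first vertex.

**Shape 2** — `<path>` open polyline, stroke `#ff0000` → score (S459, F1948). Machine vertices: (43.8022,254.6873) → (39.1299,118.4790) → (59.4589,92.4764). Open path.

**Shape 3** — `<path>` cubic bezier, stroke `#ff0000` → score (S459, F1948). Control points (SVG): P0=(73.6613,102.8372), P1=(46.9288,79.9575), P2=(58.3025,136.8585), P3=(64.6427,121.8074); sampled at t=k/6. Machine vertices: (73.6613,182.3213) → (63.2708,187.8152) → (58.0331,184.2272) → (56.7497,175.7719) → (58.2224,166.6643) → (61.2529,161.1191) → (64.6427,163.3511). Open path.

**Shape 4** — `<path>` cubic bezier, stroke `#ff0000` → score (S459, F1948). Control points (SVG): P0=(63.0935,167.5369), P1=(60.6356,157.1322), P2=(14.2741,236.5756), P3=(34.1237,243.3386); sampled at t=k/6. Machine vertices: (63.0935,117.6216) → (58.7157,116.0891) → (50.0794,104.0965) → (40.2433,86.1586) → (32.2661,66.7901) → (29.2067,50.5057) → (34.1237,41.8199). Open path.

**Shape 5** — `<path>` line segment, stroke `#ff0000` → score (S459, F1948). Machine vertices: (55.5477,54.2462) → (34.0684,216.5952). Open path.

**Shape 6** — `<polygon>` regular polygon, stroke `#ff0000` → score (S459, F1948). Machine vertices: (64.3733,267.3573) → (97.5991,247.2365) → (96.7868,208.4017) → (62.7487,189.6877) → (29.5229,209.8085) → (30.3352,248.6433) → (64.3733,267.3573). Closed: final G1 returns to the first vertex.

G21
G90
G00 X93.3303 Y194.2745
M4 S459
G1 X88.4040 Y187.5972 F1948
G1 X80.1120 Y187.2855 F1948
G1 X74.6984 Y193.5741 F1948
G1 X76.2396 Y201.7275 F1948
G1 X83.5752 Y205.6062 F1948
G1 X91.1813 Y202.2892 F1948
G1 X93.3303 Y194.2745 F1948
M5
G00 X43.8022 Y254.6873
M4 S459
G1 X39.1299 Y118.4790 F1948
G1 X59.4589 Y92.4764 F1948
M5
G00 X73.6613 Y182.3213
M4 S459
G1 X63.2708 Y187.8152 F1948
G1 X58.0331 Y184.2272 F1948
G1 X56.7497 Y175.7719 F1948
G1 X58.2224 Y166.6643 F1948
G1 X61.2529 Y161.1191 F1948
G1 X64.6427 Y163.3511 F1948
M5
G00 X63.0935 Y117.6216
M4 S459
G1 X58.7157 Y116.0891 F1948
G1 X50.0794 Y104.0965 F1948
G1 X40.2433 Y86.1586 F1948
G1 X32.2661 Y66.7901 F1948
G1 X29.2067 Y50.5057 F1948
G1 X34.1237 Y41.8199 F1948
M5
G00 X55.5477 Y54.2462
M4 S459
G1 X34.0684 Y216.5952 F1948
M5
G00 X64.3733 Y267.3573
M4 S459
G1 X97.5991 Y247.2365 F1948
G1 X96.7868 Y208.4017 F1948
G1 X62.7487 Y189.6877 F1948
G1 X29.5229 Y209.8085 F1948
G1 X30.3352 Y248.6433 F1948
G1 X64.3733 Y267.3573 F1948
M5
G00 X0.0000 Y0.0000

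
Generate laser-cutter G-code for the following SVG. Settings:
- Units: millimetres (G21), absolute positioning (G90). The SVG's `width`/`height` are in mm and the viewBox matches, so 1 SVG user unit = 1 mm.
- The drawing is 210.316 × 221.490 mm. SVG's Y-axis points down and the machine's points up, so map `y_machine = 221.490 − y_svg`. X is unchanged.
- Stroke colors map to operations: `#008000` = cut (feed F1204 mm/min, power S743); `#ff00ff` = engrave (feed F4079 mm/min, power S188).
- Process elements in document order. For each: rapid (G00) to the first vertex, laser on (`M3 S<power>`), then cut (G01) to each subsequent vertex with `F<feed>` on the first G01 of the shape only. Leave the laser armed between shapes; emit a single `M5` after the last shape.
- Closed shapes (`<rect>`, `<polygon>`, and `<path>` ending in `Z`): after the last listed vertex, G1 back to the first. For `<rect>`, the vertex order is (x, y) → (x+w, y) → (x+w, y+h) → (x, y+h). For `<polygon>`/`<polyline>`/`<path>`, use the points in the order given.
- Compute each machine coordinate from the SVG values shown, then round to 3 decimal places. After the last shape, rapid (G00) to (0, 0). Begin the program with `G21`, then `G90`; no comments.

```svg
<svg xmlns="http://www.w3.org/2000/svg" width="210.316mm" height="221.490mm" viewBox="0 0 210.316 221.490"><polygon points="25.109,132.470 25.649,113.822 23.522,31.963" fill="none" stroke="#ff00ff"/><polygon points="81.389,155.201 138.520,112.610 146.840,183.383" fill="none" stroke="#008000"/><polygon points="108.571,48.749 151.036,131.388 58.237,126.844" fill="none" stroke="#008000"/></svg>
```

1 u = 1 mm; y_m = 221.490 − y.

[1] `<polygon>` closed polygon, #ff00ff→engrave S188 F4079: (25.109,89.020) → (25.649,107.668) → (23.522,189.527) → (25.109,89.020) (closed)

[2] `<polygon>` regular polygon, #008000→cut S743 F1204: (81.389,66.289) → (138.520,108.880) → (146.840,38.107) → (81.389,66.289) (closed)

[3] `<polygon>` regular polygon, #008000→cut S743 F1204: (108.571,172.741) → (151.036,90.102) → (58.237,94.646) → (108.571,172.741) (closed)

G21
G90
G00 X25.109 Y89.020
M3 S188
G01 X25.649 Y107.668 F4079
G01 X23.522 Y189.527
G01 X25.109 Y89.020
G00 X81.389 Y66.289
M3 S743
G01 X138.520 Y108.880 F1204
G01 X146.840 Y38.107
G01 X81.389 Y66.289
G00 X108.571 Y172.741
M3 S743
G01 X151.036 Y90.102 F1204
G01 X58.237 Y94.646
G01 X108.571 Y172.741
M5
G00 X0.000 Y0.000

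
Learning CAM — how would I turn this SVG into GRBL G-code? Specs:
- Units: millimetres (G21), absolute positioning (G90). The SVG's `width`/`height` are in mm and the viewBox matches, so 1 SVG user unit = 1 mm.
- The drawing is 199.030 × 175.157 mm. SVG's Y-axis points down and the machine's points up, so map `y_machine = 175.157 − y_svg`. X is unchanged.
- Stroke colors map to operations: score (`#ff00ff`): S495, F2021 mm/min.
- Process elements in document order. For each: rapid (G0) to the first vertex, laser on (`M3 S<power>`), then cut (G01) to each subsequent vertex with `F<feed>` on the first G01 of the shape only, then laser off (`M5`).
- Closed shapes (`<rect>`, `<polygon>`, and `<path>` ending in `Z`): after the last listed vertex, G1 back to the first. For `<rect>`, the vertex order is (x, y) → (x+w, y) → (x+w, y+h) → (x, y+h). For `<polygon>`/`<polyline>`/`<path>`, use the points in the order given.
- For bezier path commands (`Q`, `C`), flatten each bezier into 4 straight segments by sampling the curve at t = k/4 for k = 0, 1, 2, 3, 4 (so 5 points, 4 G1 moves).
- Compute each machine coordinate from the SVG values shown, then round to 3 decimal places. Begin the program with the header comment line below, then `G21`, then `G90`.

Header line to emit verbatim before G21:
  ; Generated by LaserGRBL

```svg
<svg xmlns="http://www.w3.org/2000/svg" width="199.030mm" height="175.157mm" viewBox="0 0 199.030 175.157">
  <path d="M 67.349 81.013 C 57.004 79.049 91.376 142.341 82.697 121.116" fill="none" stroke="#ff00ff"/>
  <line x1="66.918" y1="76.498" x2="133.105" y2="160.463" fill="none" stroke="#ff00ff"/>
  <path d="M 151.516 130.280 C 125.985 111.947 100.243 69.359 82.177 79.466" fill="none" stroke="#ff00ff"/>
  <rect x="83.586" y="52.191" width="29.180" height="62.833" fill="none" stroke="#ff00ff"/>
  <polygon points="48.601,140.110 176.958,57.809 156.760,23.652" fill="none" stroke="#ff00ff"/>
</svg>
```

Since the viewBox matches the mm dimensions, user units are millimetres directly. The only transform is the Y-flip y_m = 175.157 − y_svg.

Shape 1 is a cubic bezier drawn with `<path>`. Its stroke #ff00ff means score at S495, F2021. After flipping Y the toolpath is (67.349,94.144) → (66.603,85.722) → (74.398,66.870) → (82.506,51.629) → (82.697,54.041).

Shape 2 is a line segment drawn with `<line>`. Its stroke #ff00ff means score at S495, F2021. After flipping Y the toolpath is (66.918,98.659) → (133.105,14.694).

Shape 3 is a cubic bezier drawn with `<path>`. Its stroke #ff00ff means score at S495, F2021. After flipping Y the toolpath is (151.516,44.877) → (132.451,61.972) → (114.047,80.949) → (97.043,94.593) → (82.177,95.691).

Shape 4 is a rectangle drawn with `<rect>`. Its stroke #ff00ff means score at S495, F2021. After flipping Y the toolpath is (83.586,122.966) → (112.766,122.966) → (112.766,60.133) → (83.586,60.133) → (83.586,122.966), returning to the start.

Shape 5 is a closed polygon drawn with `<polygon>`. Its stroke #ff00ff means score at S495, F2021. After flipping Y the toolpath is (48.601,35.047) → (176.958,117.348) → (156.760,151.505) → (48.601,35.047), returning to the start.

; Generated by LaserGRBL
G21
G90
G0 X67.349 Y94.144
M3 S495
G01 X66.603 Y85.722 F2021
G01 X74.398 Y66.870
G01 X82.506 Y51.629
G01 X82.697 Y54.041
M5
G0 X66.918 Y98.659
M3 S495
G01 X133.105 Y14.694 F2021
M5
G0 X151.516 Y44.877
M3 S495
G01 X132.451 Y61.972 F2021
G01 X114.047 Y80.949
G01 X97.043 Y94.593
G01 X82.177 Y95.691
M5
G0 X83.586 Y122.966
M3 S495
G01 X112.766 Y122.966 F2021
G01 X112.766 Y60.133
G01 X83.586 Y60.133
G01 X83.586 Y122.966
M5
G0 X48.601 Y35.047
M3 S495
G01 X176.958 Y117.348 F2021
G01 X156.760 Y151.505
G01 X48.601 Y35.047
M5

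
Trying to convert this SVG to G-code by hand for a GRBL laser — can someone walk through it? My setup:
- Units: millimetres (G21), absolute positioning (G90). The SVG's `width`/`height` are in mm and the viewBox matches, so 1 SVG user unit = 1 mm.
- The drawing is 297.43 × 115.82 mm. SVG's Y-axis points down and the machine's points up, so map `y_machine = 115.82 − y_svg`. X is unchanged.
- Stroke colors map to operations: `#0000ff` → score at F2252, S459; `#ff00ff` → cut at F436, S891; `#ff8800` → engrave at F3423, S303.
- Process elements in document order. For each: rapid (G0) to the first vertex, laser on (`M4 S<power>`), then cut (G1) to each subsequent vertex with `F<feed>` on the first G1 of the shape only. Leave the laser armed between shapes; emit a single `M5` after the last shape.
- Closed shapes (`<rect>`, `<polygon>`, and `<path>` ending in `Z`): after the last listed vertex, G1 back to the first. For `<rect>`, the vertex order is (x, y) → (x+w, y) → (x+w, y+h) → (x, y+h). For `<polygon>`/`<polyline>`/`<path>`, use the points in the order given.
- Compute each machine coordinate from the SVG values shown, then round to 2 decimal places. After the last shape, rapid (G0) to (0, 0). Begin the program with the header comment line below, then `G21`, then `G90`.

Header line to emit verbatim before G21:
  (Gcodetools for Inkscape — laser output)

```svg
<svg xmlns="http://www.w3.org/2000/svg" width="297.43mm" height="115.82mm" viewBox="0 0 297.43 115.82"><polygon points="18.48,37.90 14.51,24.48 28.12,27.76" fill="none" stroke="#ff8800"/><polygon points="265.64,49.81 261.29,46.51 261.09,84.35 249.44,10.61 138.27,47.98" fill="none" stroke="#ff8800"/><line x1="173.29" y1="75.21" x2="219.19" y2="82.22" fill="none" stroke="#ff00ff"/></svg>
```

viewBox `0 0 297.43 115.82` with mm width/height → 1 unit = 1 mm. Flip: y_m = 115.82 − y_svg.

**Shape 1** — `<polygon>` regular polygon, stroke `#ff8800` → engrave (S303, F3423). Machine vertices: (18.48,77.92) → (14.51,91.34) → (28.12,88.06) → (18.48,77.92). Closed: final G1 returns to the first vertex.

**Shape 2** — `<polygon>` closed polygon, stroke `#ff8800` → engrave (S303, F3423). Machine vertices: (265.64,66.01) → (261.29,69.31) → (261.09,31.47) → (249.44,105.21) → (138.27,67.84) → (265.64,66.01). Closed: final G1 returns to the first vertex.

**Shape 3** — `<line>` line segment, stroke `#ff00ff` → cut (S891, F436). Machine vertices: (173.29,40.61) → (219.19,33.60). Open path.

(Gcodetools for Inkscape — laser output)
G21
G90
G0 X18.48 Y77.92
M4 S303
G1 X14.51 Y91.34 F3423
G1 X28.12 Y88.06
G1 X18.48 Y77.92
G0 X265.64 Y66.01
M4 S303
G1 X261.29 Y69.31 F3423
G1 X261.09 Y31.47
G1 X249.44 Y105.21
G1 X138.27 Y67.84
G1 X265.64 Y66.01
G0 X173.29 Y40.61
M4 S891
G1 X219.19 Y33.60 F436
M5
G0 X0.00 Y0.00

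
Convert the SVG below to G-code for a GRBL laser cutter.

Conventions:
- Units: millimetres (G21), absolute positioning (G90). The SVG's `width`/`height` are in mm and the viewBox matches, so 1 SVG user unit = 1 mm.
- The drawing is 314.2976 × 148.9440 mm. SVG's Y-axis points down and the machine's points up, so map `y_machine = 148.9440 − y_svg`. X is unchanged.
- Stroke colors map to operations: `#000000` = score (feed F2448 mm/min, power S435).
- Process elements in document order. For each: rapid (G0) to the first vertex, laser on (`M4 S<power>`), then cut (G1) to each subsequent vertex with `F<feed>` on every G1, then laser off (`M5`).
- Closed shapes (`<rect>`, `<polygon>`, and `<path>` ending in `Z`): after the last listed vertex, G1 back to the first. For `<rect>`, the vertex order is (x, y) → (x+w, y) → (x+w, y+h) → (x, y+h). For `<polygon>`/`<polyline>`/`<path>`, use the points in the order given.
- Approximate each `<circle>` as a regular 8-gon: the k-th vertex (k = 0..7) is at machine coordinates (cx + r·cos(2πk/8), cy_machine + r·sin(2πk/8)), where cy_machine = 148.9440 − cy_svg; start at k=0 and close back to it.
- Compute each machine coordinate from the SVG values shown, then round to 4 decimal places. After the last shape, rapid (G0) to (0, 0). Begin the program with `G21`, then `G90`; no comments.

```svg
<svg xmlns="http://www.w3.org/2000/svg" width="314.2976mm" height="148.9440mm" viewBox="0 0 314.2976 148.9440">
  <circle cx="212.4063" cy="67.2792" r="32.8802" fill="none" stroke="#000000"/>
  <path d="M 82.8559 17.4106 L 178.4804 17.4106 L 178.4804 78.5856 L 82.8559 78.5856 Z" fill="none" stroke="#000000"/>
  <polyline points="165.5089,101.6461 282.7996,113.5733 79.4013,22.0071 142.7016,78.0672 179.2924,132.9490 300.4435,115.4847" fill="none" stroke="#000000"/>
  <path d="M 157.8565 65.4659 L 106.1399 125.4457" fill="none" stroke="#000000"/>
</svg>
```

G21
G90
G0 X245.2865 Y81.6648
M4 S435
G1 X235.6561 Y104.9146 F2448
G1 X212.4063 Y114.5450 F2448
G1 X189.1565 Y104.9146 F2448
G1 X179.5261 Y81.6648 F2448
G1 X189.1565 Y58.4150 F2448
G1 X212.4063 Y48.7846 F2448
G1 X235.6561 Y58.4150 F2448
G1 X245.2865 Y81.6648 F2448
M5
G0 X82.8559 Y131.5334
M4 S435
G1 X178.4804 Y131.5334 F2448
G1 X178.4804 Y70.3584 F2448
G1 X82.8559 Y70.3584 F2448
G1 X82.8559 Y131.5334 F2448
M5
G0 X165.5089 Y47.2979
M4 S435
G1 X282.7996 Y35.3707 F2448
G1 X79.4013 Y126.9369 F2448
G1 X142.7016 Y70.8768 F2448
G1 X179.2924 Y15.9950 F2448
G1 X300.4435 Y33.4593 F2448
M5
G0 X157.8565 Y83.4781
M4 S435
G1 X106.1399 Y23.4983 F2448
M5
G0 X0.0000 Y0.0000

1 u = 1 mm; y_m = 148.9440 − y.

[1] `<circle>` circle, #000000→score S435 F2448: (245.2865,81.6648) → (235.6561,104.9146) → (212.4063,114.5450) → (189.1565,104.9146) → (179.5261,81.6648) → (189.1565,58.4150) → (212.4063,48.7846) → (235.6561,58.4150) → (245.2865,81.6648) (closed)

[2] `<path>` rectangle, #000000→score S435 F2448: (82.8559,131.5334) → (178.4804,131.5334) → (178.4804,70.3584) → (82.8559,70.3584) → (82.8559,131.5334) (closed)

[3] `<polyline>` open polyline, #000000→score S435 F2448: (165.5089,47.2979) → (282.7996,35.3707) → (79.4013,126.9369) → (142.7016,70.8768) → (179.2924,15.9950) → (300.4435,33.4593)

[4] `<path>` line segment, #000000→score S435 F2448: (157.8565,83.4781) → (106.1399,23.4983)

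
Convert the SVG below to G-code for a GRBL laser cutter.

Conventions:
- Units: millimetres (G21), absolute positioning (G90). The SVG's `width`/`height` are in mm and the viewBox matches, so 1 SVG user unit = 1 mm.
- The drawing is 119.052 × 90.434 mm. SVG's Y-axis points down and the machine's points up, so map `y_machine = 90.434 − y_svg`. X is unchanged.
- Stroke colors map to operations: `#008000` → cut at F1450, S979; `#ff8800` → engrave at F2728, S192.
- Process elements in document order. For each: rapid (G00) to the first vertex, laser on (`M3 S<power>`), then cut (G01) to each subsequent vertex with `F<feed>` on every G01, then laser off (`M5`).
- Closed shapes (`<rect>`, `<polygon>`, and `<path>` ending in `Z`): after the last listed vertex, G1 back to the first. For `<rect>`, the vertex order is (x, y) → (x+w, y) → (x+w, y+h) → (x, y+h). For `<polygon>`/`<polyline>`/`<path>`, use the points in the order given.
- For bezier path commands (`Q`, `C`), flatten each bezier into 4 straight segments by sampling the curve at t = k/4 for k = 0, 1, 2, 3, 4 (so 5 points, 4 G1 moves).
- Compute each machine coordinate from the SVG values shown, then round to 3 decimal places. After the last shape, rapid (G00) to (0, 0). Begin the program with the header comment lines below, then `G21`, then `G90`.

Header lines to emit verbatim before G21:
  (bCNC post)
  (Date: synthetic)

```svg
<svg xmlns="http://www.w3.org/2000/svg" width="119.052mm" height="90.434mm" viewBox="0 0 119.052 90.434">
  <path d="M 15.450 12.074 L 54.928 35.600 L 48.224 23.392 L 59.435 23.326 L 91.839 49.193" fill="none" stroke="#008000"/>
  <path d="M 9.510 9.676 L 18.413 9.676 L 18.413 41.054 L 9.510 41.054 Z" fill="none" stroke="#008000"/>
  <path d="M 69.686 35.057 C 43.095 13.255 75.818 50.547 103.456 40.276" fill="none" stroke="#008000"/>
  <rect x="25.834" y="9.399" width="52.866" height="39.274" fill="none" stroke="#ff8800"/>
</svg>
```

1 u = 1 mm; y_m = 90.434 − y.

[1] `<path>` open polyline, #008000→cut S979 F1450: (15.450,78.360) → (54.928,54.834) → (48.224,67.042) → (59.435,67.108) → (91.839,41.241)

[2] `<path>` rectangle, #008000→cut S979 F1450: (9.510,80.758) → (18.413,80.758) → (18.413,49.380) → (9.510,49.380) → (9.510,80.758) (closed)

[3] `<path>` cubic bezier, #008000→cut S979 F1450: (69.686,55.377) → (59.858,62.315) → (66.235,57.092) → (82.780,49.706) → (103.456,50.158)

[4] `<rect>` rectangle, #ff8800→engrave S192 F2728: (25.834,81.035) → (78.700,81.035) → (78.700,41.761) → (25.834,41.761) → (25.834,81.035) (closed)

(bCNC post)
(Date: synthetic)
G21
G90
G00 X15.450 Y78.360
M3 S979
G01 X54.928 Y54.834 F1450
G01 X48.224 Y67.042 F1450
G01 X59.435 Y67.108 F1450
G01 X91.839 Y41.241 F1450
M5
G00 X9.510 Y80.758
M3 S979
G01 X18.413 Y80.758 F1450
G01 X18.413 Y49.380 F1450
G01 X9.510 Y49.380 F1450
G01 X9.510 Y80.758 F1450
M5
G00 X69.686 Y55.377
M3 S979
G01 X59.858 Y62.315 F1450
G01 X66.235 Y57.092 F1450
G01 X82.780 Y49.706 F1450
G01 X103.456 Y50.158 F1450
M5
G00 X25.834 Y81.035
M3 S192
G01 X78.700 Y81.035 F2728
G01 X78.700 Y41.761 F2728
G01 X25.834 Y41.761 F2728
G01 X25.834 Y81.035 F2728
M5
G00 X0.000 Y0.000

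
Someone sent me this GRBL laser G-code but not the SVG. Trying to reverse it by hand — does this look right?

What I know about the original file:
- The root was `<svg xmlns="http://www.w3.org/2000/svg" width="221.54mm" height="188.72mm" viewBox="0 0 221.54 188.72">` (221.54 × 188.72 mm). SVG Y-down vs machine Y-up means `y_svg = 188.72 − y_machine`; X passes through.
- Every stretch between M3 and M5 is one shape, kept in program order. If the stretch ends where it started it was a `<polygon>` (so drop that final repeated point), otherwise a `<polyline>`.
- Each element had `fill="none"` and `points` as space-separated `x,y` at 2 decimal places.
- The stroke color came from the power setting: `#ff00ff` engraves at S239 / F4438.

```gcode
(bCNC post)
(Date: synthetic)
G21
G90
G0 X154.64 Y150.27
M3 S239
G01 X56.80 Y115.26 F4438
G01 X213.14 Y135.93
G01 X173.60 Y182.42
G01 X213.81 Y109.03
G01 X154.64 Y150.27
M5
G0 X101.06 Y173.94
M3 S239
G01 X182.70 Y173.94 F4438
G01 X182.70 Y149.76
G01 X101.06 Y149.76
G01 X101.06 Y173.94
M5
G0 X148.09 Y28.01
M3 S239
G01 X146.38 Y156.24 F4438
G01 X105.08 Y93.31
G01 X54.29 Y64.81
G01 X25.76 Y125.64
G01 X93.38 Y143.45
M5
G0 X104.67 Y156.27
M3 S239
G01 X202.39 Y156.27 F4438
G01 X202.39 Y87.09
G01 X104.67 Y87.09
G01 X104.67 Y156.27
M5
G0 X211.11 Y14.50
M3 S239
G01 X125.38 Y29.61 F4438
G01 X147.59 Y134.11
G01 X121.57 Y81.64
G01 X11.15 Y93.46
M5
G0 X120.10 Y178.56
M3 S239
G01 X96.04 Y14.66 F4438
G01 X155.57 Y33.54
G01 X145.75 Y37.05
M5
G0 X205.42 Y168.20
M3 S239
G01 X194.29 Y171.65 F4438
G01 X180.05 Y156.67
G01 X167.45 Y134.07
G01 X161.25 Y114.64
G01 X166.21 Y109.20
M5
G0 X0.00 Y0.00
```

<svg xmlns="http://www.w3.org/2000/svg" width="221.54mm" height="188.72mm" viewBox="0 0 221.54 188.72">
  <polygon points="154.64,38.45 56.80,73.46 213.14,52.79 173.60,6.30 213.81,79.69" fill="none" stroke="#ff00ff"/>
  <polygon points="101.06,14.78 182.70,14.78 182.70,38.96 101.06,38.96" fill="none" stroke="#ff00ff"/>
  <polyline points="148.09,160.71 146.38,32.48 105.08,95.41 54.29,123.91 25.76,63.08 93.38,45.27" fill="none" stroke="#ff00ff"/>
  <polygon points="104.67,32.45 202.39,32.45 202.39,101.63 104.67,101.63" fill="none" stroke="#ff00ff"/>
  <polyline points="211.11,174.22 125.38,159.11 147.59,54.61 121.57,107.08 11.15,95.26" fill="none" stroke="#ff00ff"/>
  <polyline points="120.10,10.16 96.04,174.06 155.57,155.18 145.75,151.67" fill="none" stroke="#ff00ff"/>
  <polyline points="205.42,20.52 194.29,17.07 180.05,32.05 167.45,54.65 161.25,74.08 166.21,79.52" fill="none" stroke="#ff00ff"/>
</svg>

Each laser-on run becomes one SVG element. Flip Y back into SVG space with y_svg = 188.72 − y_machine. Every run uses S239, so all elements get stroke `#ff00ff` (engrave).

Run 1: The run returns to its start, so emit a `<polygon>` with points (Y-flipped): 154.64,38.45 56.80,73.46 213.14,52.79 173.60,6.30 213.81,79.69.

Run 2: The run returns to its start, so emit a `<polygon>` with points (Y-flipped): 101.06,14.78 182.70,14.78 182.70,38.96 101.06,38.96.

Run 3: The run is open, so emit a `<polyline>` with points (Y-flipped): 148.09,160.71 146.38,32.48 105.08,95.41 54.29,123.91 25.76,63.08 93.38,45.27.

Run 4: The run returns to its start, so emit a `<polygon>` with points (Y-flipped): 104.67,32.45 202.39,32.45 202.39,101.63 104.67,101.63.

Run 5: The run is open, so emit a `<polyline>` with points (Y-flipped): 211.11,174.22 125.38,159.11 147.59,54.61 121.57,107.08 11.15,95.26.

Run 6: The run is open, so emit a `<polyline>` with points (Y-flipped): 120.10,10.16 96.04,174.06 155.57,155.18 145.75,151.67.

Run 7: The run is open, so emit a `<polyline>` with points (Y-flipped): 205.42,20.52 194.29,17.07 180.05,32.05 167.45,54.65 161.25,74.08 166.21,79.52.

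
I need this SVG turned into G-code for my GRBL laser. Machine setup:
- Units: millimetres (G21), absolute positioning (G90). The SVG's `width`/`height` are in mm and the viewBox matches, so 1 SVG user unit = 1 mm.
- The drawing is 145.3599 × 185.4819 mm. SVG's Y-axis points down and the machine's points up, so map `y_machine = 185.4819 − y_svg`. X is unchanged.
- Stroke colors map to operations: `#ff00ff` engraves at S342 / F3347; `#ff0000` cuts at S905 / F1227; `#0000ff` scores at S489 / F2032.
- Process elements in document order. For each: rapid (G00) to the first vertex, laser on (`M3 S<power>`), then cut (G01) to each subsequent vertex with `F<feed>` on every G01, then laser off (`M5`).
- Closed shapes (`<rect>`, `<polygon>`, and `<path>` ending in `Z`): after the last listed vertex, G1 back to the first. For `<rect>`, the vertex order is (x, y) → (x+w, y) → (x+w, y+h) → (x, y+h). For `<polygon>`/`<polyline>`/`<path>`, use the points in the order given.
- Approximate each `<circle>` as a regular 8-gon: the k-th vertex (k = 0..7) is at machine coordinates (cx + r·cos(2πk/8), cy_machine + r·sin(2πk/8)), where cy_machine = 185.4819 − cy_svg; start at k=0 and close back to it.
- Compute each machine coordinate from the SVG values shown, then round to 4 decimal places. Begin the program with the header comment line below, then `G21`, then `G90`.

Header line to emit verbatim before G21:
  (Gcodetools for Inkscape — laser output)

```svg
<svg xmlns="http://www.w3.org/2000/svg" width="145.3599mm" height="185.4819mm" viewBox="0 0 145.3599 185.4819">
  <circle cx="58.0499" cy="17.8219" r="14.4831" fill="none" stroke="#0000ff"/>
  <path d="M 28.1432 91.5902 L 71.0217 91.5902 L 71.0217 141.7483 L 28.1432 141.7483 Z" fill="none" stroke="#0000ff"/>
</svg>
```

(Gcodetools for Inkscape — laser output)
G21
G90
G00 X72.5330 Y167.6600
M3 S489
G01 X68.2910 Y177.9011 F2032
G01 X58.0499 Y182.1431 F2032
G01 X47.8088 Y177.9011 F2032
G01 X43.5668 Y167.6600 F2032
G01 X47.8088 Y157.4189 F2032
G01 X58.0499 Y153.1769 F2032
G01 X68.2910 Y157.4189 F2032
G01 X72.5330 Y167.6600 F2032
M5
G00 X28.1432 Y93.8917
M3 S489
G01 X71.0217 Y93.8917 F2032
G01 X71.0217 Y43.7336 F2032
G01 X28.1432 Y43.7336 F2032
G01 X28.1432 Y93.8917 F2032
M5

viewBox `0 0 145.3599 185.4819` with mm width/height → 1 unit = 1 mm. Flip: y_m = 185.4819 − y_svg.

**Shape 1** — `<circle>` circle, stroke `#0000ff` → score (S489, F2032). Machine vertices: (72.5330,167.6600) → (68.2910,177.9011) → (58.0499,182.1431) → (47.8088,177.9011) → (43.5668,167.6600) → (47.8088,157.4189) → (58.0499,153.1769) → (68.2910,157.4189) → (72.5330,167.6600). Closed: final G1 returns to the first vertex.

**Shape 2** — `<path>` rectangle, stroke `#0000ff` → score (S489, F2032). Machine vertices: (28.1432,93.8917) → (71.0217,93.8917) → (71.0217,43.7336) → (28.1432,43.7336) → (28.1432,93.8917). Closed: final G1 returns to the first vertex.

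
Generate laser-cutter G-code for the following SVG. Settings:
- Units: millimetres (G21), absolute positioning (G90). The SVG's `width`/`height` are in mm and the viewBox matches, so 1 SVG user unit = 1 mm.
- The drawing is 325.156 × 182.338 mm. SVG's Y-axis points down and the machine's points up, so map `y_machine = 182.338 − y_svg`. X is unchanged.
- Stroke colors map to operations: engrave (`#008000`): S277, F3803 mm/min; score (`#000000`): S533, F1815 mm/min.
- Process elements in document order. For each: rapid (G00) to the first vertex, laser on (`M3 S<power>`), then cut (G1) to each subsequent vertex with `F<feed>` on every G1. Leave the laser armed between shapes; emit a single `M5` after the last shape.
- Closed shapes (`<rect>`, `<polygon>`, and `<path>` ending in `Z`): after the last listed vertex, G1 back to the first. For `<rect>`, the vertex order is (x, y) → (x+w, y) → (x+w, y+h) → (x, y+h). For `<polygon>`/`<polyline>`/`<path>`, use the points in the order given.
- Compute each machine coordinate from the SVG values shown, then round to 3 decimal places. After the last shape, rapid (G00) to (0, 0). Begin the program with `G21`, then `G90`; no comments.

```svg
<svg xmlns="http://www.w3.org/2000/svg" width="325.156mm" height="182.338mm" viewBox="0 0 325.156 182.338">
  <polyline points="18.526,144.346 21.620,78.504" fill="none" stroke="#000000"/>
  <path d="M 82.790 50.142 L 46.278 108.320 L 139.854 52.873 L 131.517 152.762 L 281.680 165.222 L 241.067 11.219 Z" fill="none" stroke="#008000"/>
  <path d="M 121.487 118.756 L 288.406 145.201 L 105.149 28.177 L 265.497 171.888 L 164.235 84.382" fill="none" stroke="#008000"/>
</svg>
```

1 u = 1 mm; y_m = 182.338 − y.

[1] `<polyline>` line segment, #000000→score S533 F1815: (18.526,37.992) → (21.620,103.834)

[2] `<path>` closed polygon, #008000→engrave S277 F3803: (82.790,132.196) → (46.278,74.018) → (139.854,129.465) → (131.517,29.576) → (281.680,17.116) → (241.067,171.119) → (82.790,132.196) (closed)

[3] `<path>` open polyline, #008000→engrave S277 F3803: (121.487,63.582) → (288.406,37.137) → (105.149,154.161) → (265.497,10.450) → (164.235,97.956)

G21
G90
G00 X18.526 Y37.992
M3 S533
G1 X21.620 Y103.834 F1815
G00 X82.790 Y132.196
M3 S277
G1 X46.278 Y74.018 F3803
G1 X139.854 Y129.465 F3803
G1 X131.517 Y29.576 F3803
G1 X281.680 Y17.116 F3803
G1 X241.067 Y171.119 F3803
G1 X82.790 Y132.196 F3803
G00 X121.487 Y63.582
M3 S277
G1 X288.406 Y37.137 F3803
G1 X105.149 Y154.161 F3803
G1 X265.497 Y10.450 F3803
G1 X164.235 Y97.956 F3803
M5
G00 X0.000 Y0.000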